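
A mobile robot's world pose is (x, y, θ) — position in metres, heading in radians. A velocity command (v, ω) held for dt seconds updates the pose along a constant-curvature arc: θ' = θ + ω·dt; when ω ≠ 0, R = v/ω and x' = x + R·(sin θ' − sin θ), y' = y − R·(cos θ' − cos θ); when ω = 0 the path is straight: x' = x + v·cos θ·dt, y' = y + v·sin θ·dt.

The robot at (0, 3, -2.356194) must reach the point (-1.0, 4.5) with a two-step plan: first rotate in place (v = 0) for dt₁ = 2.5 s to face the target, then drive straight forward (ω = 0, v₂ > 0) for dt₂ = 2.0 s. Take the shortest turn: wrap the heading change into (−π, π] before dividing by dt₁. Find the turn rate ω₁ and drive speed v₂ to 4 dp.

ω₁ = -0.7073, v₂ = 0.9014

heading to target = atan2(4.5−3, -1−0) = 2.1588
Δθ = wrap(2.1588 − -2.3562) = -1.7682; ω₁ = Δθ/dt₁ = -0.7073
distance = √((-1−0)² + (4.5−3)²) = 1.8028; v₂ = distance/dt₂ = 0.9014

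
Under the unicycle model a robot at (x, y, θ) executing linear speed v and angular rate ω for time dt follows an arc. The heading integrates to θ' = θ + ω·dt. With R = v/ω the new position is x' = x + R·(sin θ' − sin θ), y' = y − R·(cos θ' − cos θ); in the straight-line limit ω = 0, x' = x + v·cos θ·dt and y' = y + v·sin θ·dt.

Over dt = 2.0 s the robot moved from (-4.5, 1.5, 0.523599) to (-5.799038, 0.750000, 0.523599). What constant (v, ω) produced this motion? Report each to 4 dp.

Δθ = 0.523599 − 0.523599 = 0.000000
ω = Δθ/dt = 0.000000/2.0 = 0.0000
ω = 0 → v = (Δx·cos θ + Δy·sin θ)/dt = -0.7500

v = -0.7500, ω = 0.0000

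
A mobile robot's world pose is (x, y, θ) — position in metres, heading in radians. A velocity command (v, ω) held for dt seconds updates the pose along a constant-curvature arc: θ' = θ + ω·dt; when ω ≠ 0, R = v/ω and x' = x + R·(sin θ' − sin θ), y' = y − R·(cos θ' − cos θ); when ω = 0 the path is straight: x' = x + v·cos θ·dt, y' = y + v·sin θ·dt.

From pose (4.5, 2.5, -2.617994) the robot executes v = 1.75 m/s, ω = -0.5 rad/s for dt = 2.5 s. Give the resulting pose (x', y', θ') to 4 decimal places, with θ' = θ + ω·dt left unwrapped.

(0.4254, 2.9146, -3.8680)

θ' = -2.6180 + -0.5·2.5 = -3.8680
R = v/ω = 1.75/-0.5 = -3.5000
x' = 4.5 + -3.5000·(sin -3.8680 − sin -2.6180) = 0.4254
y' = 2.5 − -3.5000·(cos -3.8680 − cos -2.6180) = 2.9146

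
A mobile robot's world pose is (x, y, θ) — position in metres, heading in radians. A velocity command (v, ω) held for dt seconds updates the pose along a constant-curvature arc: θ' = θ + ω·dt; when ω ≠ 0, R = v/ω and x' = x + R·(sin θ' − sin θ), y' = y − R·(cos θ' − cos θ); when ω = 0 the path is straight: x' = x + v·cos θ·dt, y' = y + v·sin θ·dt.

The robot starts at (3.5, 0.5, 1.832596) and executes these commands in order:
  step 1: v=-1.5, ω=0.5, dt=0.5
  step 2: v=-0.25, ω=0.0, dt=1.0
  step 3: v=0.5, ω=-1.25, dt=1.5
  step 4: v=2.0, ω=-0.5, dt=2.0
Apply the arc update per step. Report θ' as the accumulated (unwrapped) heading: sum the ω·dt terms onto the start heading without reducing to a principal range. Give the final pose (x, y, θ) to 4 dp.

(7.8435, -0.9290, -0.7924)

step 1: θ'=2.0826 (R=-3.0000) → pose (3.7822, -0.1928, 2.0826)
step 2: θ'=2.0826 (straight) → pose (3.9046, -0.4107, 2.0826)
step 3: θ'=0.2076 (R=-0.4000) → pose (4.1709, 0.1766, 0.2076)
step 4: θ'=-0.7924 (R=-4.0000) → pose (7.8435, -0.9290, -0.7924)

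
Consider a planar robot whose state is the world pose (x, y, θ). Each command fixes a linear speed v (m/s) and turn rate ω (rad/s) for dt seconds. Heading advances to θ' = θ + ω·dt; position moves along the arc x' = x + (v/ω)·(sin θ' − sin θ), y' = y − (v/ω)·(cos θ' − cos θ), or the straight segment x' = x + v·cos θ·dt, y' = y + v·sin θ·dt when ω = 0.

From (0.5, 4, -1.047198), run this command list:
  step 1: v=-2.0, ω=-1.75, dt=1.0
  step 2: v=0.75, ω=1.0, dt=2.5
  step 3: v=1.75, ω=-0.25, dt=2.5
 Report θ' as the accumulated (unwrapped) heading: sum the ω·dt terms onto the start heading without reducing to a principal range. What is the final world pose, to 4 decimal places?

(4.6661, 1.7595, -0.9222)

step 1: θ'=-2.7972 (R=1.1429) → pose (1.1039, 5.6472, -2.7972)
step 2: θ'=-0.2972 (R=0.7500) → pose (1.1375, 4.2241, -0.2972)
step 3: θ'=-0.9222 (R=-7.0000) → pose (4.6661, 1.7595, -0.9222)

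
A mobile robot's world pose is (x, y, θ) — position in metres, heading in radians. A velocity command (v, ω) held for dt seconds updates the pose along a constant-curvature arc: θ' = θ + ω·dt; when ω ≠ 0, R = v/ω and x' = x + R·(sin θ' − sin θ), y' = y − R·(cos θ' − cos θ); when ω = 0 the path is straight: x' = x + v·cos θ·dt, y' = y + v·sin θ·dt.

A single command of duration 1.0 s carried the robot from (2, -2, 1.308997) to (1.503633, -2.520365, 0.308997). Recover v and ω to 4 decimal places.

Δθ = 0.308997 − 1.308997 = -1.000000
ω = Δθ/dt = -1.000000/1.0 = -1.0000
R = −Δy/(cos θ' − cos θ) = 0.7500
v = R·ω = 0.7500·-1.0000 = -0.7500

v = -0.7500, ω = -1.0000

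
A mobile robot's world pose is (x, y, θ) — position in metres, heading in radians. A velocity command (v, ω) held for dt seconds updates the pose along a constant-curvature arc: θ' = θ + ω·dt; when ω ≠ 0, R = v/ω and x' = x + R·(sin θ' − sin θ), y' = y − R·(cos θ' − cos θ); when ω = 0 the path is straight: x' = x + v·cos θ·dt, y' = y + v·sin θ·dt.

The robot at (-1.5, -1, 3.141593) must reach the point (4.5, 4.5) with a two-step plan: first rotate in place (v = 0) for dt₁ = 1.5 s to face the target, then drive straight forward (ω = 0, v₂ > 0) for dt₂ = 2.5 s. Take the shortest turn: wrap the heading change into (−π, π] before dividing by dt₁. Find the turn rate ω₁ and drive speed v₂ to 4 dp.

ω₁ = -1.5998, v₂ = 3.2558

heading to target = atan2(4.5−-1, 4.5−-1.5) = 0.7419
Δθ = wrap(0.7419 − 3.1416) = -2.3996; ω₁ = Δθ/dt₁ = -1.5998
distance = √((4.5−-1.5)² + (4.5−-1)²) = 8.1394; v₂ = distance/dt₂ = 3.2558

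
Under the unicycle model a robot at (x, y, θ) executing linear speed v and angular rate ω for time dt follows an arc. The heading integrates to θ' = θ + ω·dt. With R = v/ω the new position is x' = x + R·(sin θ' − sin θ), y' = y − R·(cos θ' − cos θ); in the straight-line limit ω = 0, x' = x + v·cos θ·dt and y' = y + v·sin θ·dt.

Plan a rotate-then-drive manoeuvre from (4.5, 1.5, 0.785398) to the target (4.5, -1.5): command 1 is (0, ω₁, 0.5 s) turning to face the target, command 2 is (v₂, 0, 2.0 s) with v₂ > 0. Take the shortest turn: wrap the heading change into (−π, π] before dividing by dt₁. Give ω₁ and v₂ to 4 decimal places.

heading to target = atan2(-1.5−1.5, 4.5−4.5) = -1.5708
Δθ = wrap(-1.5708 − 0.7854) = -2.3562; ω₁ = Δθ/dt₁ = -4.7124
distance = √((4.5−4.5)² + (-1.5−1.5)²) = 3.0000; v₂ = distance/dt₂ = 1.5000

ω₁ = -4.7124, v₂ = 1.5000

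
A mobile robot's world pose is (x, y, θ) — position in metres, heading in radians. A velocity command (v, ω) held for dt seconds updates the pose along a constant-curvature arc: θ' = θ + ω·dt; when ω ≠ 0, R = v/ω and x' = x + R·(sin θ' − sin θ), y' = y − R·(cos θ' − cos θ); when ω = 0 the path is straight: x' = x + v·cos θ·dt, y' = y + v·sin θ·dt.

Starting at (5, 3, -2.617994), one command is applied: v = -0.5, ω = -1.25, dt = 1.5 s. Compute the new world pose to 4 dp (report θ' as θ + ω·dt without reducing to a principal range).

θ' = -2.6180 + -1.25·1.5 = -4.4930
R = v/ω = -0.5/-1.25 = 0.4000
x' = 5 + 0.4000·(sin -4.4930 − sin -2.6180) = 5.5904
y' = 3 − 0.4000·(cos -4.4930 − cos -2.6180) = 2.7406

(5.5904, 2.7406, -4.4930)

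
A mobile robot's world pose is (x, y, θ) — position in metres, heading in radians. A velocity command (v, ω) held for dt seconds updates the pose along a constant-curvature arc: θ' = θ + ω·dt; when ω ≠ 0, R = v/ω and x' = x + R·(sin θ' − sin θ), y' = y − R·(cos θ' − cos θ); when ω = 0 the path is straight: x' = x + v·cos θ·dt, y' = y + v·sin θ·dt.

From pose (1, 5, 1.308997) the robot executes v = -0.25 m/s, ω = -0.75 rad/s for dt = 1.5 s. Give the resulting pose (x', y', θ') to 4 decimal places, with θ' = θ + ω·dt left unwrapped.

(0.7390, 4.7586, 0.1840)

θ' = 1.3090 + -0.75·1.5 = 0.1840
R = v/ω = -0.25/-0.75 = 0.3333
x' = 1 + 0.3333·(sin 0.1840 − sin 1.3090) = 0.7390
y' = 5 − 0.3333·(cos 0.1840 − cos 1.3090) = 4.7586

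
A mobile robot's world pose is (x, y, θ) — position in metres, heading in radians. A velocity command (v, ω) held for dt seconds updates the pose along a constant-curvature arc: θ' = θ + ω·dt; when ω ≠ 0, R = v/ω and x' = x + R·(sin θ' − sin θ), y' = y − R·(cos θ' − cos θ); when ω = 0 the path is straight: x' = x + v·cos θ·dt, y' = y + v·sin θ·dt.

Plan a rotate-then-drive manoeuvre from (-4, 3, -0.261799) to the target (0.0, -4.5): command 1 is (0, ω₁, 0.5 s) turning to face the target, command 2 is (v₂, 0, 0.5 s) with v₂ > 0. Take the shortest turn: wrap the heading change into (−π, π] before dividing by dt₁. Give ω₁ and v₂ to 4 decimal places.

ω₁ = -1.6381, v₂ = 17.0000

heading to target = atan2(-4.5−3, 0−-4) = -1.0808
Δθ = wrap(-1.0808 − -0.2618) = -0.8190; ω₁ = Δθ/dt₁ = -1.6381
distance = √((0−-4)² + (-4.5−3)²) = 8.5000; v₂ = distance/dt₂ = 17.0000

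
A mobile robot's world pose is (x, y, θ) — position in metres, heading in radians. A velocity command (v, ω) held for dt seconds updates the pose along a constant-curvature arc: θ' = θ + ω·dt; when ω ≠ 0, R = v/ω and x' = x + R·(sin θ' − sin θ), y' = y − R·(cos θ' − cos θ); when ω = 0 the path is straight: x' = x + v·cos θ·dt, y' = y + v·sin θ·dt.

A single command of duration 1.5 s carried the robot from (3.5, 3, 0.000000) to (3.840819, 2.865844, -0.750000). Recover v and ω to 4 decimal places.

v = 0.2500, ω = -0.5000

Δθ = -0.750000 − 0.000000 = -0.750000
ω = Δθ/dt = -0.750000/1.5 = -0.5000
R = Δx/(sin θ' − sin θ) = -0.5000
v = R·ω = -0.5000·-0.5000 = 0.2500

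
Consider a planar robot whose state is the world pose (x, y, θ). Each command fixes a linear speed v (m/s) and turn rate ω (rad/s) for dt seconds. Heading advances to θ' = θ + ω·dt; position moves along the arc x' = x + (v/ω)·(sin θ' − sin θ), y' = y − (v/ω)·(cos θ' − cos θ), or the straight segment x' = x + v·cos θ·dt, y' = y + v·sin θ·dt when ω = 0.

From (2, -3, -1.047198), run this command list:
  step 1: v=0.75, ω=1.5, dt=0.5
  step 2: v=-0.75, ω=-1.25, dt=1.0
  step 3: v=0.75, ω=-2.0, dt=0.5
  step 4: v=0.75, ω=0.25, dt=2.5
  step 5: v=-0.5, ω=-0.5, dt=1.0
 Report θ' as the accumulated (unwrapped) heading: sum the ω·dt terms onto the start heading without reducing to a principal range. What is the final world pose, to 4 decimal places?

step 1: θ'=-0.2972 (R=0.5000) → pose (2.2866, -3.2281, -0.2972)
step 2: θ'=-1.5472 (R=0.6000) → pose (1.8625, -2.6685, -1.5472)
step 3: θ'=-2.5472 (R=-0.3750) → pose (1.6976, -2.9881, -2.5472)
step 4: θ'=-1.9222 (R=3.0000) → pose (0.5609, -4.4409, -1.9222)
step 5: θ'=-2.4222 (R=1.0000) → pose (0.8409, -4.0329, -2.4222)

(0.8409, -4.0329, -2.4222)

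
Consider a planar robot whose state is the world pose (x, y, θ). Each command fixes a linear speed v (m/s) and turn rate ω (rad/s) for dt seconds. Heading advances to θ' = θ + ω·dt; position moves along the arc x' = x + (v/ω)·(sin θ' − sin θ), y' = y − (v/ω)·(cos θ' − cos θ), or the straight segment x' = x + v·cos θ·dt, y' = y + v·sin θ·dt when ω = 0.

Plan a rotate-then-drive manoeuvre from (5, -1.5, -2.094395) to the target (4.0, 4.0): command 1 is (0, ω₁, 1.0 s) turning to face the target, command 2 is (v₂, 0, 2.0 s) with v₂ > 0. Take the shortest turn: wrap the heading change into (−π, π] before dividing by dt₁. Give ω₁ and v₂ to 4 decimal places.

heading to target = atan2(4−-1.5, 4−5) = 1.7506
Δθ = wrap(1.7506 − -2.0944) = -2.4381; ω₁ = Δθ/dt₁ = -2.4381
distance = √((4−5)² + (4−-1.5)²) = 5.5902; v₂ = distance/dt₂ = 2.7951

ω₁ = -2.4381, v₂ = 2.7951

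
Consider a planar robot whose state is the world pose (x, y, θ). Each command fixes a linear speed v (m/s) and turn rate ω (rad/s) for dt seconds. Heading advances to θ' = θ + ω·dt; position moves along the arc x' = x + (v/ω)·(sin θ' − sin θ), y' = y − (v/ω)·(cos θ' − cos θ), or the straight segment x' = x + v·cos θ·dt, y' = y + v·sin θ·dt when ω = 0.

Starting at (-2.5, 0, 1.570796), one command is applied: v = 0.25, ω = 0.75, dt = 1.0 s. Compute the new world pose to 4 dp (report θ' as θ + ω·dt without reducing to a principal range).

θ' = 1.5708 + 0.75·1.0 = 2.3208
R = v/ω = 0.25/0.75 = 0.3333
x' = -2.5 + 0.3333·(sin 2.3208 − sin 1.5708) = -2.5894
y' = 0 − 0.3333·(cos 2.3208 − cos 1.5708) = 0.2272

(-2.5894, 0.2272, 2.3208)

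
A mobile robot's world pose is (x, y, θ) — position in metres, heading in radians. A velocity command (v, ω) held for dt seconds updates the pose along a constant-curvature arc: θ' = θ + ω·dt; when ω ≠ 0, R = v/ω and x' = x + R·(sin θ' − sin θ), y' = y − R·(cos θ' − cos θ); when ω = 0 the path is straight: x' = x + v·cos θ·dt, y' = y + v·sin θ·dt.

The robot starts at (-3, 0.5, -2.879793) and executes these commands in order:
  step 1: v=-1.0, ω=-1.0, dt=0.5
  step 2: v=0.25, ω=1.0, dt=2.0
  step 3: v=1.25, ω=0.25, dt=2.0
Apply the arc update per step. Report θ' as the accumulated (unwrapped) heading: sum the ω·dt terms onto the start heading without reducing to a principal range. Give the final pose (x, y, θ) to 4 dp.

(-1.7536, -2.0219, -0.8798)

step 1: θ'=-3.3798 (R=1.0000) → pose (-2.5052, 0.5058, -3.3798)
step 2: θ'=-1.3798 (R=0.2500) → pose (-2.8097, 0.2154, -1.3798)
step 3: θ'=-0.8798 (R=5.0000) → pose (-1.7536, -2.0219, -0.8798)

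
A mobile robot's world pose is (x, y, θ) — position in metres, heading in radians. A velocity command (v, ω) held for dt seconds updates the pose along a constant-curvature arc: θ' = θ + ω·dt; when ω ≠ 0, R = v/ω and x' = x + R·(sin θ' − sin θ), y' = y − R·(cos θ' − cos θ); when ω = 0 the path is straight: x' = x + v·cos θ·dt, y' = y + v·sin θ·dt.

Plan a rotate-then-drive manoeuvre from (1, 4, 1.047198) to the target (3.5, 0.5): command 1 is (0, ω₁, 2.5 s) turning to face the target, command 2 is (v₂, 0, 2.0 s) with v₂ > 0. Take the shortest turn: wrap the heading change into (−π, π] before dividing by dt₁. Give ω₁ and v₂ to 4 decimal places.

ω₁ = -0.7991, v₂ = 2.1506

heading to target = atan2(0.5−4, 3.5−1) = -0.9505
Δθ = wrap(-0.9505 − 1.0472) = -1.9977; ω₁ = Δθ/dt₁ = -0.7991
distance = √((3.5−1)² + (0.5−4)²) = 4.3012; v₂ = distance/dt₂ = 2.1506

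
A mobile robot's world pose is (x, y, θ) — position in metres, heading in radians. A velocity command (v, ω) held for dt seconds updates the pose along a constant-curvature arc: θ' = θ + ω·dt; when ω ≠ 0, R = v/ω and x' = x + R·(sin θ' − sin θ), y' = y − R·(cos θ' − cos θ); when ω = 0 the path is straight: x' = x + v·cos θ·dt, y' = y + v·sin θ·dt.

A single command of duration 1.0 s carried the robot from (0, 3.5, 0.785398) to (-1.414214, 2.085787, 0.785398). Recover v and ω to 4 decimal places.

v = -2.0000, ω = 0.0000

Δθ = 0.785398 − 0.785398 = 0.000000
ω = Δθ/dt = 0.000000/1.0 = 0.0000
ω = 0 → v = (Δx·cos θ + Δy·sin θ)/dt = -2.0000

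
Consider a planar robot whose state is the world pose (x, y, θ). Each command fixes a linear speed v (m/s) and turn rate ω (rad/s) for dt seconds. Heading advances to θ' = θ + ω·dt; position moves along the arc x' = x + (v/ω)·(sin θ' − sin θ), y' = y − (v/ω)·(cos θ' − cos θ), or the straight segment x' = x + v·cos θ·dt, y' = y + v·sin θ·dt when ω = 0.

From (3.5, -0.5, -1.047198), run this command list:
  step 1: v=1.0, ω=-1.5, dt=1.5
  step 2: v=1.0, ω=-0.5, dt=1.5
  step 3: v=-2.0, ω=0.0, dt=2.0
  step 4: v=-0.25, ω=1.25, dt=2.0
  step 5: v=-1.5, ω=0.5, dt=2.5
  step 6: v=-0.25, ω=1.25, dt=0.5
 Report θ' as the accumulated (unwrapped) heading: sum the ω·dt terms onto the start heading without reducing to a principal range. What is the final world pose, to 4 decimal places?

(2.1382, -0.9738, 0.3278)

step 1: θ'=-3.2972 (R=-0.6667) → pose (2.8193, -1.4919, -3.2972)
step 2: θ'=-4.0472 (R=-2.0000) → pose (1.5557, -0.7505, -4.0472)
step 3: θ'=-4.0472 (straight) → pose (4.0245, -3.8977, -4.0472)
step 4: θ'=-1.5472 (R=-0.2000) → pose (4.3818, -3.7696, -1.5472)
step 5: θ'=-0.2972 (R=-3.0000) → pose (2.2612, -0.9719, -0.2972)
step 6: θ'=0.3278 (R=-0.2000) → pose (2.1382, -0.9738, 0.3278)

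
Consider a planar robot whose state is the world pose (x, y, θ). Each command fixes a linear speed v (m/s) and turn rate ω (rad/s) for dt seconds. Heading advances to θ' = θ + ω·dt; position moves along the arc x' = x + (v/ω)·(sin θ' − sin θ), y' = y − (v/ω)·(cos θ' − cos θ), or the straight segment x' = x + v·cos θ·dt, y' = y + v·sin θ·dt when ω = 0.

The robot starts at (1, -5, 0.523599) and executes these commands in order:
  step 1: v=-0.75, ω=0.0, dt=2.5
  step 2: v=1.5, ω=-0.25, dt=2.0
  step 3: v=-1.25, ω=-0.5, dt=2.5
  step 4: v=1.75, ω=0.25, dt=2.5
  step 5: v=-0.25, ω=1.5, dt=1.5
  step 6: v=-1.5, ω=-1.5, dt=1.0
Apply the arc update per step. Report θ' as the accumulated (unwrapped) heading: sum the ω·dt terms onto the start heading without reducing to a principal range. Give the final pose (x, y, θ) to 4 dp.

(1.3414, -8.1056, 0.1486)

step 1: θ'=0.5236 (straight) → pose (-0.6238, -5.9375, 0.5236)
step 2: θ'=0.0236 (R=-6.0000) → pose (2.2346, -5.1353, 0.0236)
step 3: θ'=-1.2264 (R=2.5000) → pose (-0.1776, -3.4801, -1.2264)
step 4: θ'=-0.6014 (R=7.0000) → pose (2.4508, -6.8885, -0.6014)
step 5: θ'=1.6486 (R=-0.1667) → pose (2.1903, -7.0389, 1.6486)
step 6: θ'=0.1486 (R=1.0000) → pose (1.3414, -8.1056, 0.1486)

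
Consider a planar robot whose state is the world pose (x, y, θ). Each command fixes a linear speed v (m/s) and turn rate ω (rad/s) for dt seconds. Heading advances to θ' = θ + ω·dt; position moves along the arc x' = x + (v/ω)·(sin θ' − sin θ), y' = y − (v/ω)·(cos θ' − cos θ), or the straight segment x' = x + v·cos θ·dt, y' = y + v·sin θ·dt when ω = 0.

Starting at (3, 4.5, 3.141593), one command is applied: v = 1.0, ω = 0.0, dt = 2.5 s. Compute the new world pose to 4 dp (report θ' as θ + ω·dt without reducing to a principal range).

(0.5000, 4.5000, 3.1416)

θ' = 3.1416 + 0.0·2.5 = 3.1416
ω = 0 → straight: x' = 3 + 1.0·cos(3.1416)·2.5 = 0.5000
y' = 4.5 + 1.0·sin(3.1416)·2.5 = 4.5000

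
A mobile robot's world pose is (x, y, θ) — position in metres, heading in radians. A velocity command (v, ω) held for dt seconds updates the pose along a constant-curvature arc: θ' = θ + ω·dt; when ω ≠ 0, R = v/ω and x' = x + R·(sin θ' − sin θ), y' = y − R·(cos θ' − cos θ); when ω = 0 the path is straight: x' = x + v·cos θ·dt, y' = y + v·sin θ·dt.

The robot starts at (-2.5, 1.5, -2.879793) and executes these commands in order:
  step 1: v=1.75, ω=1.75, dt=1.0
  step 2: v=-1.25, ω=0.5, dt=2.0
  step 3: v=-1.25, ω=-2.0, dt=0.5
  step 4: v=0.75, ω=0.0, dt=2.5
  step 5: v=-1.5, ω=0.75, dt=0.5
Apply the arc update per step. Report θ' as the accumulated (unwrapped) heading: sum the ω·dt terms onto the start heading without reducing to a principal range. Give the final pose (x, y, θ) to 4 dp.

(-5.2051, 0.7796, -0.7548)

step 1: θ'=-1.1298 (R=1.0000) → pose (-3.1455, 0.1072, -1.1298)
step 2: θ'=-0.1298 (R=-2.5000) → pose (-5.0827, 1.5191, -0.1298)
step 3: θ'=-1.1298 (R=0.6250) → pose (-5.5671, 1.8720, -1.1298)
step 4: θ'=-1.1298 (straight) → pose (-4.7667, 0.1764, -1.1298)
step 5: θ'=-0.7548 (R=-2.0000) → pose (-5.2051, 0.7796, -0.7548)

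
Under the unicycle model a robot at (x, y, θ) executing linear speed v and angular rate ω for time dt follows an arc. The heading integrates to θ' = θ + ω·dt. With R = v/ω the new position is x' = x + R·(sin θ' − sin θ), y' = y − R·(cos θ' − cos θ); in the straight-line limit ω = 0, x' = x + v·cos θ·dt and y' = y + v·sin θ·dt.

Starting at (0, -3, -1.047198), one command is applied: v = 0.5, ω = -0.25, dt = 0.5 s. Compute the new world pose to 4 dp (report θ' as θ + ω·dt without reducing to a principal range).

(0.1112, -3.2237, -1.1722)

θ' = -1.0472 + -0.25·0.5 = -1.1722
R = v/ω = 0.5/-0.25 = -2.0000
x' = 0 + -2.0000·(sin -1.1722 − sin -1.0472) = 0.1112
y' = -3 − -2.0000·(cos -1.1722 − cos -1.0472) = -3.2237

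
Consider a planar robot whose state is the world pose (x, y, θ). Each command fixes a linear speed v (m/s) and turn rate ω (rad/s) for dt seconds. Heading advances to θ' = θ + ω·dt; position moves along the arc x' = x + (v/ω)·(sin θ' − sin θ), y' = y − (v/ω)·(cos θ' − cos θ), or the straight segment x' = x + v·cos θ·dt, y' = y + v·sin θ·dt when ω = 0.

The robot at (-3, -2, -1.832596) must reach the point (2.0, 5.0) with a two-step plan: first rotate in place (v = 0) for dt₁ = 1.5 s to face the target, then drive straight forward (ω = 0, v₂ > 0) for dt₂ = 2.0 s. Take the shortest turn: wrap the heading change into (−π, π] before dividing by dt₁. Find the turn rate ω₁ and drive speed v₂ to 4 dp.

heading to target = atan2(5−-2, 2−-3) = 0.9505
Δθ = wrap(0.9505 − -1.8326) = 2.7831; ω₁ = Δθ/dt₁ = 1.8554
distance = √((2−-3)² + (5−-2)²) = 8.6023; v₂ = distance/dt₂ = 4.3012

ω₁ = 1.8554, v₂ = 4.3012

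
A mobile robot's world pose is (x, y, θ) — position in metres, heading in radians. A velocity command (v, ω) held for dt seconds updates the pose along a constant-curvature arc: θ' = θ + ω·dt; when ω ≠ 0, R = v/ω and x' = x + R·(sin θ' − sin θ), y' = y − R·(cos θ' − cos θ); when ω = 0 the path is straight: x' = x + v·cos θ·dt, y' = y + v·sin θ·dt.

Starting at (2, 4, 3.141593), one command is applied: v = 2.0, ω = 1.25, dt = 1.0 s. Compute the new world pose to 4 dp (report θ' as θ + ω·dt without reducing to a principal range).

(0.4816, 2.9045, 4.3916)

θ' = 3.1416 + 1.25·1.0 = 4.3916
R = v/ω = 2.0/1.25 = 1.6000
x' = 2 + 1.6000·(sin 4.3916 − sin 3.1416) = 0.4816
y' = 4 − 1.6000·(cos 4.3916 − cos 3.1416) = 2.9045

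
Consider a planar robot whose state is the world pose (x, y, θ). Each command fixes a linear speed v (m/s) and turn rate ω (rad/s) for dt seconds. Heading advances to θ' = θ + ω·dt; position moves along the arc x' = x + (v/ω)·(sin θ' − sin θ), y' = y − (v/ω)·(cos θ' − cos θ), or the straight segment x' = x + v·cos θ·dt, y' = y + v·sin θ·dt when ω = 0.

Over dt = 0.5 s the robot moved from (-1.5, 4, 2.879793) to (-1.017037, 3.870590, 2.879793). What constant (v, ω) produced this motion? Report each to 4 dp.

v = -1.0000, ω = 0.0000

Δθ = 2.879793 − 2.879793 = 0.000000
ω = Δθ/dt = 0.000000/0.5 = 0.0000
ω = 0 → v = (Δx·cos θ + Δy·sin θ)/dt = -1.0000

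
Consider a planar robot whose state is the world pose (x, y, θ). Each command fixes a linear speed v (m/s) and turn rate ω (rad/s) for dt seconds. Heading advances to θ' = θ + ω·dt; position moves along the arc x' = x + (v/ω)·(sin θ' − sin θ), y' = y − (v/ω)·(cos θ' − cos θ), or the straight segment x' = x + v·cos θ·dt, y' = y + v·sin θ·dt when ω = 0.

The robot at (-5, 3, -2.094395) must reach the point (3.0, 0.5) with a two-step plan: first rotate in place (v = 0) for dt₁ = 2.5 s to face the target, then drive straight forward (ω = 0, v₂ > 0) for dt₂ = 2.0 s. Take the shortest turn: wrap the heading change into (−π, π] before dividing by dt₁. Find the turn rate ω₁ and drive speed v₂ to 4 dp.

ω₁ = 0.7166, v₂ = 4.1908

heading to target = atan2(0.5−3, 3−-5) = -0.3029
Δθ = wrap(-0.3029 − -2.0944) = 1.7915; ω₁ = Δθ/dt₁ = 0.7166
distance = √((3−-5)² + (0.5−3)²) = 8.3815; v₂ = distance/dt₂ = 4.1908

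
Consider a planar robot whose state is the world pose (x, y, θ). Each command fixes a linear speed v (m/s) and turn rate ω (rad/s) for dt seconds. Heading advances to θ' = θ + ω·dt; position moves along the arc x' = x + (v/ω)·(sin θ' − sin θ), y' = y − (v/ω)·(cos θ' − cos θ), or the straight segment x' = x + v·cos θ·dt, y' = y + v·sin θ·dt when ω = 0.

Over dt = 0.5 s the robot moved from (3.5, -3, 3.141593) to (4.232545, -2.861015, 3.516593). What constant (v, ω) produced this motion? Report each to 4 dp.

Δθ = 3.516593 − 3.141593 = 0.375000
ω = Δθ/dt = 0.375000/0.5 = 0.7500
R = Δx/(sin θ' − sin θ) = -2.0000
v = R·ω = -2.0000·0.7500 = -1.5000

v = -1.5000, ω = 0.7500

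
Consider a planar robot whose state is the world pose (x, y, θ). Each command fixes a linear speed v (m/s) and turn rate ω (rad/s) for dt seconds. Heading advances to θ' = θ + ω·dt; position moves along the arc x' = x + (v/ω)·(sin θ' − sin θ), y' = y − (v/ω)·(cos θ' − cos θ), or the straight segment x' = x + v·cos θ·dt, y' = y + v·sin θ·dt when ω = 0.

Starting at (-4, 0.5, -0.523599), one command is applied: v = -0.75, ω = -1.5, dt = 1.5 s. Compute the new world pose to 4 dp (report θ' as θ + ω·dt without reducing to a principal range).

θ' = -0.5236 + -1.5·1.5 = -2.7736
R = v/ω = -0.75/-1.5 = 0.5000
x' = -4 + 0.5000·(sin -2.7736 − sin -0.5236) = -3.9299
y' = 0.5 − 0.5000·(cos -2.7736 − cos -0.5236) = 1.3995

(-3.9299, 1.3995, -2.7736)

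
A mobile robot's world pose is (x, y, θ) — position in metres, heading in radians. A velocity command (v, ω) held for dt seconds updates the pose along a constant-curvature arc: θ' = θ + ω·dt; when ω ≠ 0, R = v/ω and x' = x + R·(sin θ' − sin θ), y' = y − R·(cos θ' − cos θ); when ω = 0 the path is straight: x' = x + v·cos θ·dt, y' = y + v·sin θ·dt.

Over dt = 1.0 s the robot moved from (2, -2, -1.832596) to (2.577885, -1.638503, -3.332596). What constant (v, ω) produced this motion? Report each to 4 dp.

v = -0.7500, ω = -1.5000

Δθ = -3.332596 − -1.832596 = -1.500000
ω = Δθ/dt = -1.500000/1.0 = -1.5000
R = Δx/(sin θ' − sin θ) = 0.5000
v = R·ω = 0.5000·-1.5000 = -0.7500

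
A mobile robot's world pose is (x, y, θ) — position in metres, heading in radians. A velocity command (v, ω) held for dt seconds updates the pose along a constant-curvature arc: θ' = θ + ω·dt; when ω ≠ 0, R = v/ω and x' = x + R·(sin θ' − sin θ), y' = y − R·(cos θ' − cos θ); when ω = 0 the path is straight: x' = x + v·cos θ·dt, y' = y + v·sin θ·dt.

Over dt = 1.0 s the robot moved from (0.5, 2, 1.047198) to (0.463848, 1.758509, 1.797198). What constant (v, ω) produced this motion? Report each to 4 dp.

Δθ = 1.797198 − 1.047198 = 0.750000
ω = Δθ/dt = 0.750000/1.0 = 0.7500
R = −Δy/(cos θ' − cos θ) = -0.3333
v = R·ω = -0.3333·0.7500 = -0.2500

v = -0.2500, ω = 0.7500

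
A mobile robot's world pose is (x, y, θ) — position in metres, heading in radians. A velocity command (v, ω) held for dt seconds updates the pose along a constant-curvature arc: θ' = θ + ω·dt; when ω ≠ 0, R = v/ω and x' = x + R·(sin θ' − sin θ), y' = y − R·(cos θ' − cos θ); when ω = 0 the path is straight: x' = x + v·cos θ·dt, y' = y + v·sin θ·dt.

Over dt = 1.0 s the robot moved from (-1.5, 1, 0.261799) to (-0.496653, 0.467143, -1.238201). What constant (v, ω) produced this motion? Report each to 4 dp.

v = 1.2500, ω = -1.5000

Δθ = -1.238201 − 0.261799 = -1.500000
ω = Δθ/dt = -1.500000/1.0 = -1.5000
R = Δx/(sin θ' − sin θ) = -0.8333
v = R·ω = -0.8333·-1.5000 = 1.2500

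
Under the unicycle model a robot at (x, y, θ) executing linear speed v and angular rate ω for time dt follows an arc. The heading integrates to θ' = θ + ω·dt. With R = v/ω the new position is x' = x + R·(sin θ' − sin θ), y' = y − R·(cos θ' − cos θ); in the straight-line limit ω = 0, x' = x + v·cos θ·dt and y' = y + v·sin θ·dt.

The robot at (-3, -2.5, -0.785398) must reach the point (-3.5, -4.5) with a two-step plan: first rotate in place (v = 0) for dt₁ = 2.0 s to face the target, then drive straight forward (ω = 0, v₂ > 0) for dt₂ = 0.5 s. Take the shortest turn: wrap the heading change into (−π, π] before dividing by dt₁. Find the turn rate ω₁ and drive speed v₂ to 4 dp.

ω₁ = -0.5152, v₂ = 4.1231

heading to target = atan2(-4.5−-2.5, -3.5−-3) = -1.8158
Δθ = wrap(-1.8158 − -0.7854) = -1.0304; ω₁ = Δθ/dt₁ = -0.5152
distance = √((-3.5−-3)² + (-4.5−-2.5)²) = 2.0616; v₂ = distance/dt₂ = 4.1231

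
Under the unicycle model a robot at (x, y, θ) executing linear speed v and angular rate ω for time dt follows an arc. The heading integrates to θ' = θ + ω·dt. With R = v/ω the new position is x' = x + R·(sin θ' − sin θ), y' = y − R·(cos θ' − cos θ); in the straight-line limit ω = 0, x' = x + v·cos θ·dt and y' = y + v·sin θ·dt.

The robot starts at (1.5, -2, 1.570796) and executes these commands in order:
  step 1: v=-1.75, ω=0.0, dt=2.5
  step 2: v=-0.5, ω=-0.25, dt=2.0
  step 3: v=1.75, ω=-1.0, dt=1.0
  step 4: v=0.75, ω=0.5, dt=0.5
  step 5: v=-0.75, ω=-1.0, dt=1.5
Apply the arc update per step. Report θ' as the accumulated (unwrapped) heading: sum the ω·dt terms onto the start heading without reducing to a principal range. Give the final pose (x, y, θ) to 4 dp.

step 1: θ'=1.5708 (straight) → pose (1.5000, -6.3750, 1.5708)
step 2: θ'=1.0708 (R=2.0000) → pose (1.2552, -7.3339, 1.0708)
step 3: θ'=0.0708 (R=-1.7500) → pose (2.6671, -6.4272, 0.0708)
step 4: θ'=0.3208 (R=1.5000) → pose (3.0340, -6.3545, 0.3208)
step 5: θ'=-1.1792 (R=0.7500) → pose (2.1043, -5.9290, -1.1792)

(2.1043, -5.9290, -1.1792)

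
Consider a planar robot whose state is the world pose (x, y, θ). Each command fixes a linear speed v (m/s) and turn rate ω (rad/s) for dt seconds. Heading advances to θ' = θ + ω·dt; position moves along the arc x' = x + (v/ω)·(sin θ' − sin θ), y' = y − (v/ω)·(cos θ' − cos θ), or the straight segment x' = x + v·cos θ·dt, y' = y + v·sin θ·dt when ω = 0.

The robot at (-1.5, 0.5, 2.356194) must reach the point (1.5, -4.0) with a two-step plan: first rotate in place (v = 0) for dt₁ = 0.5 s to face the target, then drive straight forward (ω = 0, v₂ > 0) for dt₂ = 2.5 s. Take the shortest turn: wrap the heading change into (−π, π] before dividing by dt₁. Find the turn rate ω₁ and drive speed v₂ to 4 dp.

ω₁ = 5.8884, v₂ = 2.1633

heading to target = atan2(-4−0.5, 1.5−-1.5) = -0.9828
Δθ = wrap(-0.9828 − 2.3562) = 2.9442; ω₁ = Δθ/dt₁ = 5.8884
distance = √((1.5−-1.5)² + (-4−0.5)²) = 5.4083; v₂ = distance/dt₂ = 2.1633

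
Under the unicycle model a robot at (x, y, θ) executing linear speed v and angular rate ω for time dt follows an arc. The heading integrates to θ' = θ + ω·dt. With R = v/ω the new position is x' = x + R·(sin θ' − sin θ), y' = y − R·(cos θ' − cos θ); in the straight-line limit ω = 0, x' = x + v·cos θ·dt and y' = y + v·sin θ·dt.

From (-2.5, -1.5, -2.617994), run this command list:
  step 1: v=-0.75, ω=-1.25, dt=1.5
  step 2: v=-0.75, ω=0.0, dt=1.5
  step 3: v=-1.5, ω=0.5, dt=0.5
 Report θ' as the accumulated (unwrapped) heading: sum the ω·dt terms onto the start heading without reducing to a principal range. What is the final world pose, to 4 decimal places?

(-1.1170, -3.6912, -4.2430)

step 1: θ'=-4.4930 (R=0.6000) → pose (-1.6144, -1.8890, -4.4930)
step 2: θ'=-4.4930 (straight) → pose (-1.3695, -2.9871, -4.4930)
step 3: θ'=-4.2430 (R=-3.0000) → pose (-1.1170, -3.6912, -4.2430)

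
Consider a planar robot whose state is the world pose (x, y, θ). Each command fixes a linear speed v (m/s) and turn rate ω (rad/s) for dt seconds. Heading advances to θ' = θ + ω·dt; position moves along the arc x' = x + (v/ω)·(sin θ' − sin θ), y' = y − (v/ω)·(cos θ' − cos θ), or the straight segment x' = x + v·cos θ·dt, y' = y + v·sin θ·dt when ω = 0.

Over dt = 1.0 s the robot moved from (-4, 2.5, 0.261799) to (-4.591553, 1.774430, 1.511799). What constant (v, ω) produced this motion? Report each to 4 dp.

Δθ = 1.511799 − 0.261799 = 1.250000
ω = Δθ/dt = 1.250000/1.0 = 1.2500
R = −Δy/(cos θ' − cos θ) = -0.8000
v = R·ω = -0.8000·1.2500 = -1.0000

v = -1.0000, ω = 1.2500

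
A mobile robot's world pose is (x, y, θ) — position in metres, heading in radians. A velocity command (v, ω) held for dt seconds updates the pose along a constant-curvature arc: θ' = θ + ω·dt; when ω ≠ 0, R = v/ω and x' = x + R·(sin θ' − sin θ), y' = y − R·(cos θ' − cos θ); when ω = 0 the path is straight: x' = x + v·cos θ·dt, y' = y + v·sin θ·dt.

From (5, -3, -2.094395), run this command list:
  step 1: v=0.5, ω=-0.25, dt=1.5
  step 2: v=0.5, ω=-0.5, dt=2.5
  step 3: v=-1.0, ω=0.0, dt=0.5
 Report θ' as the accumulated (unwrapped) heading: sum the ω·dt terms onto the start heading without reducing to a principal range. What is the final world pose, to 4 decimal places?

(3.7633, -3.8932, -3.7194)

step 1: θ'=-2.4694 (R=-2.0000) → pose (4.5134, -3.5649, -2.4694)
step 2: θ'=-3.7194 (R=-1.0000) → pose (3.3445, -3.6201, -3.7194)
step 3: θ'=-3.7194 (straight) → pose (3.7633, -3.8932, -3.7194)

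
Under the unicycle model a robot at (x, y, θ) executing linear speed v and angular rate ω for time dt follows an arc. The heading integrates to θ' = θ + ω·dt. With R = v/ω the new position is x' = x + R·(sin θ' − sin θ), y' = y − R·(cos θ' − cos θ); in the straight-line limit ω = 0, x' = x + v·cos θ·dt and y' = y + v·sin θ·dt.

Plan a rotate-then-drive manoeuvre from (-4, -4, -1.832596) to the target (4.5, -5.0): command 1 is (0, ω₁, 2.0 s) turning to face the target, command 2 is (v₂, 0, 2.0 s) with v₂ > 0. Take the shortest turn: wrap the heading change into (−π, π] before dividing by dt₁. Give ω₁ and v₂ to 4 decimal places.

heading to target = atan2(-5−-4, 4.5−-4) = -0.1171
Δθ = wrap(-0.1171 − -1.8326) = 1.7155; ω₁ = Δθ/dt₁ = 0.8577
distance = √((4.5−-4)² + (-5−-4)²) = 8.5586; v₂ = distance/dt₂ = 4.2793

ω₁ = 0.8577, v₂ = 4.2793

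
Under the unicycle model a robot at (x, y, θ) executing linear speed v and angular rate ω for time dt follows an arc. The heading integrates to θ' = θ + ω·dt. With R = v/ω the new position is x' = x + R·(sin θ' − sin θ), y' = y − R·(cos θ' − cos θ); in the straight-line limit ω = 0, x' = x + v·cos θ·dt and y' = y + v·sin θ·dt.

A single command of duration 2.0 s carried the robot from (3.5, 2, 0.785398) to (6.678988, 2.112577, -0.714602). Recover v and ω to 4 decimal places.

Δθ = -0.714602 − 0.785398 = -1.500000
ω = Δθ/dt = -1.500000/2.0 = -0.7500
R = Δx/(sin θ' − sin θ) = -2.3333
v = R·ω = -2.3333·-0.7500 = 1.7500

v = 1.7500, ω = -0.7500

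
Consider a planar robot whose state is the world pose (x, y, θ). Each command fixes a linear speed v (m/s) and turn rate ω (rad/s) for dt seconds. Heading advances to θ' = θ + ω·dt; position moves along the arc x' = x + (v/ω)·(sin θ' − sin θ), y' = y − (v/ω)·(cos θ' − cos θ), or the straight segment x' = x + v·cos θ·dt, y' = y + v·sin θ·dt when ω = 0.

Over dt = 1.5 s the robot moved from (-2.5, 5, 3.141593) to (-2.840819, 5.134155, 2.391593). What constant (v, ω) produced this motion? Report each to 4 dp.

Δθ = 2.391593 − 3.141593 = -0.750000
ω = Δθ/dt = -0.750000/1.5 = -0.5000
R = Δx/(sin θ' − sin θ) = -0.5000
v = R·ω = -0.5000·-0.5000 = 0.2500

v = 0.2500, ω = -0.5000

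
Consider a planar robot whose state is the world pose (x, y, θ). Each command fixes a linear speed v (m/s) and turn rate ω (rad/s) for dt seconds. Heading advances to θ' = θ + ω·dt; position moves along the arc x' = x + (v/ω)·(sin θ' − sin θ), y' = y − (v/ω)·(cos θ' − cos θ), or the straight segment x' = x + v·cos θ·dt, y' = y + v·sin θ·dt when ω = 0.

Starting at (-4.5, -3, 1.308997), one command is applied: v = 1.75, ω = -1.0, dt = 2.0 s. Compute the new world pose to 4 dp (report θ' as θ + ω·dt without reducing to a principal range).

(-1.6943, -2.1044, -0.6910)

θ' = 1.3090 + -1.0·2.0 = -0.6910
R = v/ω = 1.75/-1.0 = -1.7500
x' = -4.5 + -1.7500·(sin -0.6910 − sin 1.3090) = -1.6943
y' = -3 − -1.7500·(cos -0.6910 − cos 1.3090) = -2.1044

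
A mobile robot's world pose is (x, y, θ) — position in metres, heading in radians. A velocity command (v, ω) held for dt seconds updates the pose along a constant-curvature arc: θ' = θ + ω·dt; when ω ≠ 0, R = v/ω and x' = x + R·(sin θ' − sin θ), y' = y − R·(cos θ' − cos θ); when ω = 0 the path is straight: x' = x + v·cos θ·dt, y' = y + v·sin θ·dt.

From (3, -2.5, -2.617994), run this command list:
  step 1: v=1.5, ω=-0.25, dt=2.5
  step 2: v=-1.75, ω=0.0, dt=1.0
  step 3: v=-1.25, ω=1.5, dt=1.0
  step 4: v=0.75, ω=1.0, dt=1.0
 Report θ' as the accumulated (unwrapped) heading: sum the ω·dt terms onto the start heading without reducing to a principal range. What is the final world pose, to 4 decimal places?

step 1: θ'=-3.2430 (R=-6.0000) → pose (-0.6074, -3.2730, -3.2430)
step 2: θ'=-3.2430 (straight) → pose (1.1336, -3.4502, -3.2430)
step 3: θ'=-1.7430 (R=-0.8333) → pose (2.0390, -2.7639, -1.7430)
step 4: θ'=-0.7430 (R=0.7500) → pose (2.2705, -3.4448, -0.7430)

(2.2705, -3.4448, -0.7430)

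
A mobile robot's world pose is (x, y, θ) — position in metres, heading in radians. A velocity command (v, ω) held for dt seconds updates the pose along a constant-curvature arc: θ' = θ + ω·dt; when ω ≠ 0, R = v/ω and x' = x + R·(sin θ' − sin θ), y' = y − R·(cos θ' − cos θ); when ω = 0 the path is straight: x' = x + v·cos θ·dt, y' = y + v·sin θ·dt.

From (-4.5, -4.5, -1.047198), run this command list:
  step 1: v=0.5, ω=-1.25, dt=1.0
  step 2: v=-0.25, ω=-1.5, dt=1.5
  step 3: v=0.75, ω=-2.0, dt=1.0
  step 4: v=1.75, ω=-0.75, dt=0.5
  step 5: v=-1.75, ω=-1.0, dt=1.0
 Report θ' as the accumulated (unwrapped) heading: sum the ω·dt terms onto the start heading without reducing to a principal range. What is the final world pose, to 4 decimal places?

(-3.7102, -3.4809, -7.9222)

step 1: θ'=-2.2972 (R=-0.4000) → pose (-4.5474, -4.9657, -2.2972)
step 2: θ'=-4.5472 (R=0.1667) → pose (-4.2584, -5.0490, -4.5472)
step 3: θ'=-6.5472 (R=-0.3750) → pose (-3.7906, -4.6253, -6.5472)
step 4: θ'=-6.9222 (R=-2.3333) → pose (-3.0079, -5.0048, -6.9222)
step 5: θ'=-7.9222 (R=1.7500) → pose (-3.7102, -3.4809, -7.9222)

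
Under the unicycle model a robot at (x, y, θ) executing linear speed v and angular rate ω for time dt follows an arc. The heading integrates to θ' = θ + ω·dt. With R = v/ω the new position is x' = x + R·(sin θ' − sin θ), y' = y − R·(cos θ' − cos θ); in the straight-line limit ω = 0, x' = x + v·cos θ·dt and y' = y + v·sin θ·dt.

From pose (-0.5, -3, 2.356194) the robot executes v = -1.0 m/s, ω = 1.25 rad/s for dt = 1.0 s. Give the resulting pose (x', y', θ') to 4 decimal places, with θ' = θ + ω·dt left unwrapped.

(0.4241, -3.1495, 3.6062)

θ' = 2.3562 + 1.25·1.0 = 3.6062
R = v/ω = -1.0/1.25 = -0.8000
x' = -0.5 + -0.8000·(sin 3.6062 − sin 2.3562) = 0.4241
y' = -3 − -0.8000·(cos 3.6062 − cos 2.3562) = -3.1495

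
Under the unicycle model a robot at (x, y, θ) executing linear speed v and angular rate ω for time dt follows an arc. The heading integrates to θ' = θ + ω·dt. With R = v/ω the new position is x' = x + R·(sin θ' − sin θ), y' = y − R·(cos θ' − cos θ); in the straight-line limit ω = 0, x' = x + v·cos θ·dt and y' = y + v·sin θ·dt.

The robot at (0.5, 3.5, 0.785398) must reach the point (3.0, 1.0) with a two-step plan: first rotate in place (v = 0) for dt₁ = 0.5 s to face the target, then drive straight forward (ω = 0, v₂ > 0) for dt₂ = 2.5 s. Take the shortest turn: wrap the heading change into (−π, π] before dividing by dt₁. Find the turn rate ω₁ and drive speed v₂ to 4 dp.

ω₁ = -3.1416, v₂ = 1.4142

heading to target = atan2(1−3.5, 3−0.5) = -0.7854
Δθ = wrap(-0.7854 − 0.7854) = -1.5708; ω₁ = Δθ/dt₁ = -3.1416
distance = √((3−0.5)² + (1−3.5)²) = 3.5355; v₂ = distance/dt₂ = 1.4142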